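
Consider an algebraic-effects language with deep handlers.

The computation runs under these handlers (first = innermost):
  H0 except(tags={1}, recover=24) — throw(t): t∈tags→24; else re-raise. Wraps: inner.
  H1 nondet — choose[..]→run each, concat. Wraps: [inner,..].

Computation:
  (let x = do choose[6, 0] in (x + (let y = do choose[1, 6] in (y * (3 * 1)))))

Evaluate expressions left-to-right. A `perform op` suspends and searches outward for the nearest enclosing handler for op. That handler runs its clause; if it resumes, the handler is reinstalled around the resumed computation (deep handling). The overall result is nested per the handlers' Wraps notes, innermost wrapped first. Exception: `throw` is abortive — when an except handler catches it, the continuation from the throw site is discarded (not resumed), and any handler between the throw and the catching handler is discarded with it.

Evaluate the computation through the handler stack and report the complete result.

Step-by-step:
choose[6, 0] @ H1
  branch[0] choose=6:
    choose[1, 6] @ H1
      branch[0] choose=1:
        H0 returns 9
        H1 returns [9]
      branch[1] choose=6:
        H0 returns 24
        H1 returns [24]
  branch[1] choose=0:
    choose[1, 6] @ H1
      branch[0] choose=1:
        H0 returns 3
        H1 returns [3]
      branch[1] choose=6:
        H0 returns 18
        H1 returns [18]
= [9, 24, 3, 18]

Answer: [9, 24, 3, 18]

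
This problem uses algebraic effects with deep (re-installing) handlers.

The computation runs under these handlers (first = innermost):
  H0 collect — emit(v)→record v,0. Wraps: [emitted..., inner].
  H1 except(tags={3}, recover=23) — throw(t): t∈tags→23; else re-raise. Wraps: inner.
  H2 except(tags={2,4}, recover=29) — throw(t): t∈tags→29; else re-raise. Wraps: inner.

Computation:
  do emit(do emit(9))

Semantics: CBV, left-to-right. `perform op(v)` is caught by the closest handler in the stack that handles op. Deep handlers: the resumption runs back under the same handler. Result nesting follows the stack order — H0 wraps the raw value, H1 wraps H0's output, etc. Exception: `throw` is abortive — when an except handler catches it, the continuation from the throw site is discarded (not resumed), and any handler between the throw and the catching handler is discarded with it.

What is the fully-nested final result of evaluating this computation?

Answer: [9, 0, 0]

Evaluation trace:
emit(9) @ H0 ⇒ out+=9
emit(0) @ H0 ⇒ out+=0
H0 returns [9, 0, 0]
H1 returns [9, 0, 0]
H2 returns [9, 0, 0]
= [9, 0, 0]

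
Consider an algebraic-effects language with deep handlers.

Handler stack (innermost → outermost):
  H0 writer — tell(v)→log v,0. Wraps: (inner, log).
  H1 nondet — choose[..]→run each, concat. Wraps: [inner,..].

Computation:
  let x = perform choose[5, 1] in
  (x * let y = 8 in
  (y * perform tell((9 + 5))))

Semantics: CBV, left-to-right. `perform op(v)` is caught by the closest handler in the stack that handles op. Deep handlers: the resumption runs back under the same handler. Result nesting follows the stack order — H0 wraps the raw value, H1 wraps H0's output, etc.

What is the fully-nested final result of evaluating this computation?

Answer: [(0, (14)), (0, (14))]

Step-by-step:
choose[5, 1] @ H1
  branch[0] choose=5:
    tell(14) @ H0 ⇒ log+=14
    H0 returns (0, (14))
    H1 returns [(0, (14))]
  branch[1] choose=1:
    tell(14) @ H0 ⇒ log+=14
    H0 returns (0, (14))
    H1 returns [(0, (14))]
= [(0, (14)), (0, (14))]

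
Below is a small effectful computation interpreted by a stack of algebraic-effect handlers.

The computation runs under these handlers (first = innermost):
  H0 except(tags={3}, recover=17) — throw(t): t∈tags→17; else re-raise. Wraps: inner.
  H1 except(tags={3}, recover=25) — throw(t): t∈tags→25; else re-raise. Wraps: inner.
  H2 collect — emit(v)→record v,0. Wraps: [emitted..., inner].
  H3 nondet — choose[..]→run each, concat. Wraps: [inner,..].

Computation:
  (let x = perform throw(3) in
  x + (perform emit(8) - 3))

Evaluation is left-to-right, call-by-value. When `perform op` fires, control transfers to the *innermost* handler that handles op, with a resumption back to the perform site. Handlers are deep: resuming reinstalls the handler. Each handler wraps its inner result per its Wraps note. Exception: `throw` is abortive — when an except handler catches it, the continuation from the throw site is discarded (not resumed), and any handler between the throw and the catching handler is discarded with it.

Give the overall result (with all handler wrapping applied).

Answer: [[17]]

Step-by-step:
throw(3) @ H0 caught ⇒ 17
H1 returns 17
H2 returns [17]
H3 returns [[17]]
= [[17]]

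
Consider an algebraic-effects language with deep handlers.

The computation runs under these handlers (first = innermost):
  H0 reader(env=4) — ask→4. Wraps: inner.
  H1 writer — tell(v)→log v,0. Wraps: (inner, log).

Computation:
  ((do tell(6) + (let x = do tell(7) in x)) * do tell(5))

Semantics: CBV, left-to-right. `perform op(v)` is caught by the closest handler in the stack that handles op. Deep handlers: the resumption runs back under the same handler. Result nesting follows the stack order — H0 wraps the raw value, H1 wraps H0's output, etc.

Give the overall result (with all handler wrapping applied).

Working:
tell(6) @ H1 ⇒ log+=6
tell(7) @ H1 ⇒ log+=7
tell(5) @ H1 ⇒ log+=5
H0 returns 0
H1 returns (0, (6, 7, 5))
= (0, (6, 7, 5))

Answer: (0, (6, 7, 5))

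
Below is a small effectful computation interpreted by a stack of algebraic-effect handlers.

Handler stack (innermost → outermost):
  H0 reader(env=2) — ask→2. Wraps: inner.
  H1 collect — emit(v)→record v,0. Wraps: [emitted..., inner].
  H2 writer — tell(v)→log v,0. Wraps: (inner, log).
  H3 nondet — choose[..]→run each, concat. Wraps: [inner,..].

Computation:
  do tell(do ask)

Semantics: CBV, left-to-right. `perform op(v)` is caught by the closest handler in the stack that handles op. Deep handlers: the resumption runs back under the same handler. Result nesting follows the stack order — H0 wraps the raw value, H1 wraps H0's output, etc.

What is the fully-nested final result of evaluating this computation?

Evaluation trace:
ask @ H0 ⇒ 2
tell(2) @ H2 ⇒ log+=2
H0 returns 0
H1 returns [0]
H2 returns ([0], (2))
H3 returns [([0], (2))]
= [([0], (2))]

Answer: [([0], (2))]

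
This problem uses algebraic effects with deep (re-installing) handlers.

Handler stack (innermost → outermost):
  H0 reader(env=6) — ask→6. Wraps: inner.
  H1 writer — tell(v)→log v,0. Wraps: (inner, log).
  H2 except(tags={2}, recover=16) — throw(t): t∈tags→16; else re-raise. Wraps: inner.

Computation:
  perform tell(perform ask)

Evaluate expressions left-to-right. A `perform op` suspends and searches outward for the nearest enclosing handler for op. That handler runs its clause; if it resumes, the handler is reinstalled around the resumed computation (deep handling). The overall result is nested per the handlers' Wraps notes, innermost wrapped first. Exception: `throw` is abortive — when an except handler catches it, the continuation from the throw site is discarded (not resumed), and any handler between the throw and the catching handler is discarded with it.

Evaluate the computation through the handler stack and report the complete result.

Answer: (0, (6))

Working:
ask @ H0 ⇒ 6
tell(6) @ H1 ⇒ log+=6
H0 returns 0
H1 returns (0, (6))
H2 returns (0, (6))
= (0, (6))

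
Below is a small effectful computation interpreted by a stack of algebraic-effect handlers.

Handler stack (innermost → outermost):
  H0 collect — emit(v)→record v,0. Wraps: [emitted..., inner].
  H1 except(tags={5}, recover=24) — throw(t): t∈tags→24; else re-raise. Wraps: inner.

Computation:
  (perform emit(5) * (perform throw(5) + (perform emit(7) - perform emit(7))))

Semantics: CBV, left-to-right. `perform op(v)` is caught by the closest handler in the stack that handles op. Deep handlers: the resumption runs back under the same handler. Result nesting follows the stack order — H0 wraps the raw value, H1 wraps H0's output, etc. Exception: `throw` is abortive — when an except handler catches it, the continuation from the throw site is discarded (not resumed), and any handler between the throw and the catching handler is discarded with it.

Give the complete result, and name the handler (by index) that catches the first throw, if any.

Evaluation trace:
emit(5) @ H0 ⇒ out+=5
throw(5) @ H1 caught ⇒ 24
= 24

Answer: 24 ; first throw caught by: H1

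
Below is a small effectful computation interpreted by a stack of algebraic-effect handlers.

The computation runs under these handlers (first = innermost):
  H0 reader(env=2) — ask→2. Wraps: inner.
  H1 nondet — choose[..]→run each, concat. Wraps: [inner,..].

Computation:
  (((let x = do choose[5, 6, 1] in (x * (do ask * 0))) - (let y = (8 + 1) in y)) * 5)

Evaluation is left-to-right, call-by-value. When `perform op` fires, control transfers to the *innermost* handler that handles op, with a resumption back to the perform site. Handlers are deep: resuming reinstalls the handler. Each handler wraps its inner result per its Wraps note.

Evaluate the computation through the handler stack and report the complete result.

Answer: [-45, -45, -45]

Step-by-step:
choose[5, 6, 1] @ H1
  branch[0] choose=5:
    ask @ H0 ⇒ 2
    H0 returns -45
    H1 returns [-45]
  branch[1] choose=6:
    ask @ H0 ⇒ 2
    H0 returns -45
    H1 returns [-45]
  branch[2] choose=1:
    ask @ H0 ⇒ 2
    H0 returns -45
    H1 returns [-45]
= [-45, -45, -45]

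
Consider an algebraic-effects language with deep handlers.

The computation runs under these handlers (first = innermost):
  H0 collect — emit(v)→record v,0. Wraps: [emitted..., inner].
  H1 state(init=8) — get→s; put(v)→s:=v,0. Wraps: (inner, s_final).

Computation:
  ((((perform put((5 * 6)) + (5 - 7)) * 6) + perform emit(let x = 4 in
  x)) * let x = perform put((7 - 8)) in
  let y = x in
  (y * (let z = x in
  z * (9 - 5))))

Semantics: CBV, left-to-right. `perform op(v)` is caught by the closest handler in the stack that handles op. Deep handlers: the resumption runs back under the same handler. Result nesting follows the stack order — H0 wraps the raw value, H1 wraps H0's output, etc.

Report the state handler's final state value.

Step-by-step:
put(30) @ H1 ⇒ s:=30
emit(4) @ H0 ⇒ out+=4
put(-1) @ H1 ⇒ s:=-1
H0 returns [4, 0]
H1 returns ([4, 0], -1)
= ([4, 0], -1)

Answer: -1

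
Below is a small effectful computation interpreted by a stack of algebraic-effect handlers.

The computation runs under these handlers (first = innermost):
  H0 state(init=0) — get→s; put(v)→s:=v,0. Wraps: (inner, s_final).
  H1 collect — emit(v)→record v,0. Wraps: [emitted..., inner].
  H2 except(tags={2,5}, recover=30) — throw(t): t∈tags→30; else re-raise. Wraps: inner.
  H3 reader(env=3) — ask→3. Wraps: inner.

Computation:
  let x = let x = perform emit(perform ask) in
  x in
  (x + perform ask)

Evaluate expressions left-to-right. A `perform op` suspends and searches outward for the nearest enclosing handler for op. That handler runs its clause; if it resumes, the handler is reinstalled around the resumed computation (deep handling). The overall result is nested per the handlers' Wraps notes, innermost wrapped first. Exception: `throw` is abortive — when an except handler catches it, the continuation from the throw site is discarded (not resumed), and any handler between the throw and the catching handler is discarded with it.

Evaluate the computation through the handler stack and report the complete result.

Answer: [3, (3, 0)]

Evaluation trace:
ask @ H3 ⇒ 3
emit(3) @ H1 ⇒ out+=3
ask @ H3 ⇒ 3
H0 returns (3, 0)
H1 returns [3, (3, 0)]
H2 returns [3, (3, 0)]
H3 returns [3, (3, 0)]
= [3, (3, 0)]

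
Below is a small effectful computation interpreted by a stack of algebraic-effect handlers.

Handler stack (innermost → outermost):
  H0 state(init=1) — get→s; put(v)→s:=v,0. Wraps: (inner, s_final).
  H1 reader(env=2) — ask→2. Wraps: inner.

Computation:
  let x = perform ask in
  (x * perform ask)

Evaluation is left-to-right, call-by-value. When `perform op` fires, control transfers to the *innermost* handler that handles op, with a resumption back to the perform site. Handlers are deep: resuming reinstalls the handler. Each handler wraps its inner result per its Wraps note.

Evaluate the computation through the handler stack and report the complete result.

Answer: (4, 1)

Evaluation trace:
ask @ H1 ⇒ 2
ask @ H1 ⇒ 2
H0 returns (4, 1)
H1 returns (4, 1)
= (4, 1)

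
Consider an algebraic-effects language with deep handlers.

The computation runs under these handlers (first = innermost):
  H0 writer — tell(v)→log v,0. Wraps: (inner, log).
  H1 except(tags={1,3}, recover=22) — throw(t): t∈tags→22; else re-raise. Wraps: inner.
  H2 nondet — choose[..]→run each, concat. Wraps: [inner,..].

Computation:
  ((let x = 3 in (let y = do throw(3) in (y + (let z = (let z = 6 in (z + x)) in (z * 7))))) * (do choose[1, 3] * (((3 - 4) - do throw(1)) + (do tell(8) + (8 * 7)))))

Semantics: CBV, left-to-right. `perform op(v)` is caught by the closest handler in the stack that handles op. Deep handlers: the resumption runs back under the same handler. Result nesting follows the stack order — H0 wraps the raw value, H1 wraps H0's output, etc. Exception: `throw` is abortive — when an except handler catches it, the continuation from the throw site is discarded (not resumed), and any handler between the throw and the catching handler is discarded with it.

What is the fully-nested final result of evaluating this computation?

Working:
throw(3) @ H1 caught ⇒ 22
H2 returns [22]
= [22]

Answer: [22]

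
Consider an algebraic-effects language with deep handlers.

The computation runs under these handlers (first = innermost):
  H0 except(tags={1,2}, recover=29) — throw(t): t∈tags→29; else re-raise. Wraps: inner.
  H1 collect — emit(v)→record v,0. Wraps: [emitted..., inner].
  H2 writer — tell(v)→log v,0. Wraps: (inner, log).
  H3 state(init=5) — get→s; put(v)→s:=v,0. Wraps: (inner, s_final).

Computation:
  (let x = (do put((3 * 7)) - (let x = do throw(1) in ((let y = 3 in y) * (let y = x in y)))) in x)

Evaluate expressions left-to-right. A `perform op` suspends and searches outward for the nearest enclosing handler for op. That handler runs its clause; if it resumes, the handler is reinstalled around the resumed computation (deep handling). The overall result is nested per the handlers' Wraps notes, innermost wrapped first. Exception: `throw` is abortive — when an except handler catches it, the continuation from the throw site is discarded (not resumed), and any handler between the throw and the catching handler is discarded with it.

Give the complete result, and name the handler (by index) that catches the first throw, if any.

Working:
put(21) @ H3 ⇒ s:=21
throw(1) @ H0 caught ⇒ 29
H1 returns [29]
H2 returns ([29], ())
H3 returns (([29], ()), 21)
= (([29], ()), 21)

Answer: (([29], ()), 21) ; first throw caught by: H0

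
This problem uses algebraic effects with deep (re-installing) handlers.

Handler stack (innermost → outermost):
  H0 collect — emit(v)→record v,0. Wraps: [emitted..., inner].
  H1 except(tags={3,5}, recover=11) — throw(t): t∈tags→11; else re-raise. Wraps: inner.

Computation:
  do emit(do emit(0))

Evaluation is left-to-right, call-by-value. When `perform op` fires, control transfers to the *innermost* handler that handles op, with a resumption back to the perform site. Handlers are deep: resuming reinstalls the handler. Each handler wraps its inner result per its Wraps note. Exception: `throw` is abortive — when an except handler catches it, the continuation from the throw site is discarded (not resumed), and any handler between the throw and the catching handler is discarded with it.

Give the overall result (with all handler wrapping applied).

Answer: [0, 0, 0]

Working:
emit(0) @ H0 ⇒ out+=0
emit(0) @ H0 ⇒ out+=0
H0 returns [0, 0, 0]
H1 returns [0, 0, 0]
= [0, 0, 0]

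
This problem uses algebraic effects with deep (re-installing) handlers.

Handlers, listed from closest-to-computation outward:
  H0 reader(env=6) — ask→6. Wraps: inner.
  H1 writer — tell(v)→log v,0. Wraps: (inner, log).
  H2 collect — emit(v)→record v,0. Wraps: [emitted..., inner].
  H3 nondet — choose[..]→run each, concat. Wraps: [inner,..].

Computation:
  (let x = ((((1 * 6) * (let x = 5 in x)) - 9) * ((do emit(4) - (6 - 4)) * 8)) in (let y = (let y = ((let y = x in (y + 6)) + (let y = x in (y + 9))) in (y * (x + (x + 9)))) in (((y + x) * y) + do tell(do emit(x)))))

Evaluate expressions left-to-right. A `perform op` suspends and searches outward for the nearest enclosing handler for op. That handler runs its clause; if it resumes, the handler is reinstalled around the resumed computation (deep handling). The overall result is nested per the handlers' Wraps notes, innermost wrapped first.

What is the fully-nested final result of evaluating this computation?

Step-by-step:
emit(4) @ H2 ⇒ out+=4
emit(-336) @ H2 ⇒ out+=-336
tell(0) @ H1 ⇒ log+=0
H0 returns 189593160705
H1 returns (189593160705, (0))
H2 returns [4, -336, (189593160705, (0))]
H3 returns [[4, -336, (189593160705, (0))]]
= [[4, -336, (189593160705, (0))]]

Answer: [[4, -336, (189593160705, (0))]]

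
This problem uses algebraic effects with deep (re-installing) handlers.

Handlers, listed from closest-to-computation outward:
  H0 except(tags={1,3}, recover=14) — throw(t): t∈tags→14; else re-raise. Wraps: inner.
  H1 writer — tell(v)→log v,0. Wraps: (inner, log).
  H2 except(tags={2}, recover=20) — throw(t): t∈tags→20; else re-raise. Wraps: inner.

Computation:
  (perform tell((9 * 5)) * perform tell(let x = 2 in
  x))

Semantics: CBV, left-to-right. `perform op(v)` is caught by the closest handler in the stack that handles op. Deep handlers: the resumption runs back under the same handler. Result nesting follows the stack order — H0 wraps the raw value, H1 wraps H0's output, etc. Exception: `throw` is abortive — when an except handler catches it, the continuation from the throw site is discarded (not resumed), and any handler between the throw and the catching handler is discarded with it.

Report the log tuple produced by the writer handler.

Step-by-step:
tell(45) @ H1 ⇒ log+=45
tell(2) @ H1 ⇒ log+=2
H0 returns 0
H1 returns (0, (45, 2))
H2 returns (0, (45, 2))
= (0, (45, 2))

Answer: (45, 2)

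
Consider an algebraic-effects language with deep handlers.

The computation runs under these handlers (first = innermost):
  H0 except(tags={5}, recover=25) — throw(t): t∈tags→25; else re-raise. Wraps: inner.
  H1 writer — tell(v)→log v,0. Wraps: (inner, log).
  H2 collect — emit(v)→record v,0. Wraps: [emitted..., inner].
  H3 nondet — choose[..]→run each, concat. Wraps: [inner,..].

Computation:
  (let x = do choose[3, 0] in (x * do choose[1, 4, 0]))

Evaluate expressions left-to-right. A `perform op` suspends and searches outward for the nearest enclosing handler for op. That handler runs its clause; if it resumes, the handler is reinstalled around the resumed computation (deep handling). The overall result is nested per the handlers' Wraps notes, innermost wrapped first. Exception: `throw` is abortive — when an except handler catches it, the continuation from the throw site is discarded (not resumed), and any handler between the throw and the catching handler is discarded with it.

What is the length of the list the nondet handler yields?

Answer: 6

Step-by-step:
choose[3, 0] @ H3
  branch[0] choose=3:
    choose[1, 4, 0] @ H3
      branch[0] choose=1:
        H0 returns 3
        H1 returns (3, ())
        H2 returns [(3, ())]
        H3 returns [[(3, ())]]
      branch[1] choose=4:
        H0 returns 12
        H1 returns (12, ())
        H2 returns [(12, ())]
        H3 returns [[(12, ())]]
      branch[2] choose=0:
        H0 returns 0
        H1 returns (0, ())
        H2 returns [(0, ())]
        H3 returns [[(0, ())]]
  branch[1] choose=0:
    choose[1, 4, 0] @ H3
      branch[0] choose=1:
        H0 returns 0
        H1 returns (0, ())
        H2 returns [(0, ())]
        H3 returns [[(0, ())]]
      branch[1] choose=4:
        H0 returns 0
        H1 returns (0, ())
        H2 returns [(0, ())]
        H3 returns [[(0, ())]]
      branch[2] choose=0:
        H0 returns 0
        H1 returns (0, ())
        H2 returns [(0, ())]
        H3 returns [[(0, ())]]
= [[(3, ())], [(12, ())], [(0, ())], [(0, ())], [(0, ())], [(0, ())]]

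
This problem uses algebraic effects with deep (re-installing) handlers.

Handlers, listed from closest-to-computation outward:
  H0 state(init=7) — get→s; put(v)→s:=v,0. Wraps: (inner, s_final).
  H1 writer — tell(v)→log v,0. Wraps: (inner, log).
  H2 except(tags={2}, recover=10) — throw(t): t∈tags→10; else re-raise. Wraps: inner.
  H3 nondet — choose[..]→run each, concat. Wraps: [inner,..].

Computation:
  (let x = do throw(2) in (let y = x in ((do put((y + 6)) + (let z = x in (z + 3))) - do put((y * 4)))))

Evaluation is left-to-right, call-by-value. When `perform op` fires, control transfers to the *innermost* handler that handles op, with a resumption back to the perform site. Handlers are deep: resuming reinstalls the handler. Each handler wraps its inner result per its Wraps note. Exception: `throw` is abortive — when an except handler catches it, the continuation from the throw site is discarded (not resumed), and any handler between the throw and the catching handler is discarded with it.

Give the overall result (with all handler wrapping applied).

Answer: [10]

Working:
throw(2) @ H2 caught ⇒ 10
H3 returns [10]
= [10]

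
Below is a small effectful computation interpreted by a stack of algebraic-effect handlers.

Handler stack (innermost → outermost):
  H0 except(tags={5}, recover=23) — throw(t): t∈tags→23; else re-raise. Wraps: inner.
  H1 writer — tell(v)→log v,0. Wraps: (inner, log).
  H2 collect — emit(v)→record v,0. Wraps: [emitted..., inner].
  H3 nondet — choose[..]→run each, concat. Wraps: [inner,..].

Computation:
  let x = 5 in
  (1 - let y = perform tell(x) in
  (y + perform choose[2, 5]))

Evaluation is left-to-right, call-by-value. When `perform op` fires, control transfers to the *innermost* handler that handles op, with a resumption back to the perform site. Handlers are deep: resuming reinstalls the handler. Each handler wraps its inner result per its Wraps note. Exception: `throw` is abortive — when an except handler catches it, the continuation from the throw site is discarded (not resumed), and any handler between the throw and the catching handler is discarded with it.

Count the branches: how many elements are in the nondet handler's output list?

Evaluation trace:
tell(5) @ H1 ⇒ log+=5
choose[2, 5] @ H3
  branch[0] choose=2:
    H0 returns -1
    H1 returns (-1, (5))
    H2 returns [(-1, (5))]
    H3 returns [[(-1, (5))]]
  branch[1] choose=5:
    H0 returns -4
    H1 returns (-4, (5))
    H2 returns [(-4, (5))]
    H3 returns [[(-4, (5))]]
= [[(-1, (5))], [(-4, (5))]]

Answer: 2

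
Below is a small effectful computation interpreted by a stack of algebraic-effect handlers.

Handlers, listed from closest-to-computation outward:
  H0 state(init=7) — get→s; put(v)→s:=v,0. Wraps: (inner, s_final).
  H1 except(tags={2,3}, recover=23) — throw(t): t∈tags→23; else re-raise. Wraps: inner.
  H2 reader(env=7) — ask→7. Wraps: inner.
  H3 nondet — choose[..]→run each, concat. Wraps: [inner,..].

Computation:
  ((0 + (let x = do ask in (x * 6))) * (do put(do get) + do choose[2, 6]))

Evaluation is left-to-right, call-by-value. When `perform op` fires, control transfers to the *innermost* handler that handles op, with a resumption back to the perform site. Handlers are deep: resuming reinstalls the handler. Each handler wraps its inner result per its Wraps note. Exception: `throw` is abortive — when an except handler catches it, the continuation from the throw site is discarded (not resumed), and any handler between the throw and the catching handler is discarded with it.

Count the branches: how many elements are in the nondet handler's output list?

Answer: 2

Working:
ask @ H2 ⇒ 7
get @ H0 ⇒ 7
put(7) @ H0 ⇒ s:=7
choose[2, 6] @ H3
  branch[0] choose=2:
    H0 returns (84, 7)
    H1 returns (84, 7)
    H2 returns (84, 7)
    H3 returns [(84, 7)]
  branch[1] choose=6:
    H0 returns (252, 7)
    H1 returns (252, 7)
    H2 returns (252, 7)
    H3 returns [(252, 7)]
= [(84, 7), (252, 7)]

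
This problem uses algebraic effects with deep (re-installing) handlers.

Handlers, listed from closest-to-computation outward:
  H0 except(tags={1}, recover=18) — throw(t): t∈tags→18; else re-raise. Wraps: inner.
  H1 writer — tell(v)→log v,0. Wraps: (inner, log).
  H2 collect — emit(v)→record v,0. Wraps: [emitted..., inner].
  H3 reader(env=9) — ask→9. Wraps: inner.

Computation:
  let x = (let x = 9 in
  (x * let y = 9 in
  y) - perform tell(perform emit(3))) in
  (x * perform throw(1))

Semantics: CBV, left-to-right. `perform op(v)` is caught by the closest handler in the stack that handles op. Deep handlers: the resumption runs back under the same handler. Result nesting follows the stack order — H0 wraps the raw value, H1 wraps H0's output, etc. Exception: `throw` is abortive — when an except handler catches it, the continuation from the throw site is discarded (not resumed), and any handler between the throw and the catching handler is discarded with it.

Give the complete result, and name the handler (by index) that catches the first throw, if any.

Working:
emit(3) @ H2 ⇒ out+=3
tell(0) @ H1 ⇒ log+=0
throw(1) @ H0 caught ⇒ 18
H1 returns (18, (0))
H2 returns [3, (18, (0))]
H3 returns [3, (18, (0))]
= [3, (18, (0))]

Answer: [3, (18, (0))] ; first throw caught by: H0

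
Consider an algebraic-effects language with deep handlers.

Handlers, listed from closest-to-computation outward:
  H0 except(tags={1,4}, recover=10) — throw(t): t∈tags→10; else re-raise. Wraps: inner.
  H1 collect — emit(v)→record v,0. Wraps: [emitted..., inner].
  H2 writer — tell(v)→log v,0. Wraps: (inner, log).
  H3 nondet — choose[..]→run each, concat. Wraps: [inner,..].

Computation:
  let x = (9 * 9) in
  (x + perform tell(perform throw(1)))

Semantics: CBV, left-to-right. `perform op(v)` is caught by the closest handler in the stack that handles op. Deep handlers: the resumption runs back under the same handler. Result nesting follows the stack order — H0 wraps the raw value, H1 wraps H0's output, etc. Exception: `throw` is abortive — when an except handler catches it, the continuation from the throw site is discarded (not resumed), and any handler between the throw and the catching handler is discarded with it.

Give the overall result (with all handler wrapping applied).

Answer: [([10], ())]

Working:
throw(1) @ H0 caught ⇒ 10
H1 returns [10]
H2 returns ([10], ())
H3 returns [([10], ())]
= [([10], ())]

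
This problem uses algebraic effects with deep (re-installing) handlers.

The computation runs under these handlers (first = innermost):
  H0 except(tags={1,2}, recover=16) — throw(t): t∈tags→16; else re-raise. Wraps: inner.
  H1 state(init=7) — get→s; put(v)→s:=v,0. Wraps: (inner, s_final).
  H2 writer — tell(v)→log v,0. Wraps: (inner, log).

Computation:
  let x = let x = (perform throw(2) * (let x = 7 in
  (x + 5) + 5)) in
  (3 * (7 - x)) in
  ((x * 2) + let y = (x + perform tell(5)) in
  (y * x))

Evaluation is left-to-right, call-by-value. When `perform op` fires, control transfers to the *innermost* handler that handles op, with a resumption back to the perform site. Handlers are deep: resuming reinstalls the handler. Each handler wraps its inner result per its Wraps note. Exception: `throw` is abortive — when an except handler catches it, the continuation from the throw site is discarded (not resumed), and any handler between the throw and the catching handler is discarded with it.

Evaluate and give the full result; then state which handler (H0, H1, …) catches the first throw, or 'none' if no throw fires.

Step-by-step:
throw(2) @ H0 caught ⇒ 16
H1 returns (16, 7)
H2 returns ((16, 7), ())
= ((16, 7), ())

Answer: ((16, 7), ()) ; first throw caught by: H0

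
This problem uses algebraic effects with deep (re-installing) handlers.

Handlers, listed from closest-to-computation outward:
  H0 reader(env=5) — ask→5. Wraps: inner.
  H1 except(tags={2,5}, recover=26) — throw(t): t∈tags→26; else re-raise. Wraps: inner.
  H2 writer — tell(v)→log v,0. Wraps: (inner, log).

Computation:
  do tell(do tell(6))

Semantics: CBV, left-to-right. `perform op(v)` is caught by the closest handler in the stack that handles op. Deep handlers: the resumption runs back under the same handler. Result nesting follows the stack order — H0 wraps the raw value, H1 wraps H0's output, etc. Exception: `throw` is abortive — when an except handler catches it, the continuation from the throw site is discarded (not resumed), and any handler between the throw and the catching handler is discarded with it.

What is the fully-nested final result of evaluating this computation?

Evaluation trace:
tell(6) @ H2 ⇒ log+=6
tell(0) @ H2 ⇒ log+=0
H0 returns 0
H1 returns 0
H2 returns (0, (6, 0))
= (0, (6, 0))

Answer: (0, (6, 0))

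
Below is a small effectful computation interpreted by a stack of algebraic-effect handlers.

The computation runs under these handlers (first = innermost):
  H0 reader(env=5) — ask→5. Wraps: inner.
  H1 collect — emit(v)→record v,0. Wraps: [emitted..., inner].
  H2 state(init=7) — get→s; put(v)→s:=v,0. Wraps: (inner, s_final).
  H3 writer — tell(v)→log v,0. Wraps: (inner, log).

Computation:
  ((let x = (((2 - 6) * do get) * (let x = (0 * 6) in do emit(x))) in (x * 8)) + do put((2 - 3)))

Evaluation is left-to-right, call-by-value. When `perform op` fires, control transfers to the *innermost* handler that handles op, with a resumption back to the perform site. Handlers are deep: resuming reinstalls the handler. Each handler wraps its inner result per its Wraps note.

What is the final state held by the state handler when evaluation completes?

Answer: -1

Step-by-step:
get @ H2 ⇒ 7
emit(0) @ H1 ⇒ out+=0
put(-1) @ H2 ⇒ s:=-1
H0 returns 0
H1 returns [0, 0]
H2 returns ([0, 0], -1)
H3 returns (([0, 0], -1), ())
= (([0, 0], -1), ())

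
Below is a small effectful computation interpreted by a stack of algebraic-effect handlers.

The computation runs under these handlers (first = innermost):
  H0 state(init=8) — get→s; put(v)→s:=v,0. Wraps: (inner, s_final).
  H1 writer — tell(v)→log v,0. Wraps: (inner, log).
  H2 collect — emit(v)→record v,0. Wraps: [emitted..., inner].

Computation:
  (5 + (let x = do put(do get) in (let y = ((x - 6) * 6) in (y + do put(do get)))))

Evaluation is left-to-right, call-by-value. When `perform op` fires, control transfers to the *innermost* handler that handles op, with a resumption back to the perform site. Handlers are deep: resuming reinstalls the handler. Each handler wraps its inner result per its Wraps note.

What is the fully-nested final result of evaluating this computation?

Answer: [((-31, 8), ())]

Evaluation trace:
get @ H0 ⇒ 8
put(8) @ H0 ⇒ s:=8
get @ H0 ⇒ 8
put(8) @ H0 ⇒ s:=8
H0 returns (-31, 8)
H1 returns ((-31, 8), ())
H2 returns [((-31, 8), ())]
= [((-31, 8), ())]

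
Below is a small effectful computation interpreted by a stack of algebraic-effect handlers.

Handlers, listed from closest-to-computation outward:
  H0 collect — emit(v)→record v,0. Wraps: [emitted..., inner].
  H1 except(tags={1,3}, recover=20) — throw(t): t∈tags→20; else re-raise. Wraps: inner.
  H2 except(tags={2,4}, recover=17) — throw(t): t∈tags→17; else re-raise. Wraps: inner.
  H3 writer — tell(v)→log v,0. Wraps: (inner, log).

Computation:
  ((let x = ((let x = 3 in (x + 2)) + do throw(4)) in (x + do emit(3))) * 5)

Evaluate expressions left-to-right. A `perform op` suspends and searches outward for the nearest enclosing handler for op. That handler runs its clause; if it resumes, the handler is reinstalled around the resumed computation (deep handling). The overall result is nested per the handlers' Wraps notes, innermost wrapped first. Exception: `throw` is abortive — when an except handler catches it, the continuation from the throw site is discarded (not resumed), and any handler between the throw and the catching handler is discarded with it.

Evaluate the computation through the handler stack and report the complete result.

Answer: (17, ())

Step-by-step:
throw(4) @ H1 re-raised
throw(4) @ H2 caught ⇒ 17
H3 returns (17, ())
= (17, ())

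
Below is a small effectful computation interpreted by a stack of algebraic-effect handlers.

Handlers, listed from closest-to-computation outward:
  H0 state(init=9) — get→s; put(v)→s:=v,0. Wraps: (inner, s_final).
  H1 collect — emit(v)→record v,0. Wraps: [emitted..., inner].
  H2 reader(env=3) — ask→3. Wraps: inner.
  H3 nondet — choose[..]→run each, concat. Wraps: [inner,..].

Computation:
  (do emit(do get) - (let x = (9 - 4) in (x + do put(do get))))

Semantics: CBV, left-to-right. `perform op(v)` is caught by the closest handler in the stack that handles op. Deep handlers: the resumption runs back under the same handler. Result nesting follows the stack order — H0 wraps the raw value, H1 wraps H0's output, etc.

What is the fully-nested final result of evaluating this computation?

Answer: [[9, (-5, 9)]]

Evaluation trace:
get @ H0 ⇒ 9
emit(9) @ H1 ⇒ out+=9
get @ H0 ⇒ 9
put(9) @ H0 ⇒ s:=9
H0 returns (-5, 9)
H1 returns [9, (-5, 9)]
H2 returns [9, (-5, 9)]
H3 returns [[9, (-5, 9)]]
= [[9, (-5, 9)]]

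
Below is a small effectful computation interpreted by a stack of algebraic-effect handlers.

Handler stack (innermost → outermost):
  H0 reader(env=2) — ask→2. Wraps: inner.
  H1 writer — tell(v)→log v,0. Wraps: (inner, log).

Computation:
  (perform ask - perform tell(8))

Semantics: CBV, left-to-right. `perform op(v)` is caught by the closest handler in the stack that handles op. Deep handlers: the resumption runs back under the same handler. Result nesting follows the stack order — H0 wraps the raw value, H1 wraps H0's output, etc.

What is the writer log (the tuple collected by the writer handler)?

Step-by-step:
ask @ H0 ⇒ 2
tell(8) @ H1 ⇒ log+=8
H0 returns 2
H1 returns (2, (8))
= (2, (8))

Answer: (8)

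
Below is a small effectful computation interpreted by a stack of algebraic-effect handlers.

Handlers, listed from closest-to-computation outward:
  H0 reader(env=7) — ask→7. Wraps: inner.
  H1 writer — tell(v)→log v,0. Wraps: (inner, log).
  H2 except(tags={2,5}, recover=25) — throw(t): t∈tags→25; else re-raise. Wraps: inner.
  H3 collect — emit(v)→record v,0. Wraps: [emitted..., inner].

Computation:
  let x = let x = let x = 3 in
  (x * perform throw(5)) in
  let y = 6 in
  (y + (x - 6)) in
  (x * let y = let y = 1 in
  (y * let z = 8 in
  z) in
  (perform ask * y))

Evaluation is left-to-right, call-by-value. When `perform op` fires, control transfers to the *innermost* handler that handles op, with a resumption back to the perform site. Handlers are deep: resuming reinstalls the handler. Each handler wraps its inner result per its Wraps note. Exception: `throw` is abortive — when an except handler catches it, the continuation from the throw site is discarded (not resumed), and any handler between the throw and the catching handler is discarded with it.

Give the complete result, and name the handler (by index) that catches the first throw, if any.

Working:
throw(5) @ H2 caught ⇒ 25
H3 returns [25]
= [25]

Answer: [25] ; first throw caught by: H2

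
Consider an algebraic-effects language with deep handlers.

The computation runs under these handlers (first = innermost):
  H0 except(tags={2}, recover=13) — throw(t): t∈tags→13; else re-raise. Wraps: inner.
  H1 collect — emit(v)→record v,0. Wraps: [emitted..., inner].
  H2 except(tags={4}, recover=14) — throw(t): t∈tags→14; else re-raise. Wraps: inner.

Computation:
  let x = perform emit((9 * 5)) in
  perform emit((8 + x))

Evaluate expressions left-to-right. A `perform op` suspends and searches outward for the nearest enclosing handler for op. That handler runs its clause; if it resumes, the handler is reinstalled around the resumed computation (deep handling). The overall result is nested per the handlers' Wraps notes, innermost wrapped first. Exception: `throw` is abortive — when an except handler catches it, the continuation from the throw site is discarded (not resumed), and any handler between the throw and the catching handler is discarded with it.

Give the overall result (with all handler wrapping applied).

Answer: [45, 8, 0]

Working:
emit(45) @ H1 ⇒ out+=45
emit(8) @ H1 ⇒ out+=8
H0 returns 0
H1 returns [45, 8, 0]
H2 returns [45, 8, 0]
= [45, 8, 0]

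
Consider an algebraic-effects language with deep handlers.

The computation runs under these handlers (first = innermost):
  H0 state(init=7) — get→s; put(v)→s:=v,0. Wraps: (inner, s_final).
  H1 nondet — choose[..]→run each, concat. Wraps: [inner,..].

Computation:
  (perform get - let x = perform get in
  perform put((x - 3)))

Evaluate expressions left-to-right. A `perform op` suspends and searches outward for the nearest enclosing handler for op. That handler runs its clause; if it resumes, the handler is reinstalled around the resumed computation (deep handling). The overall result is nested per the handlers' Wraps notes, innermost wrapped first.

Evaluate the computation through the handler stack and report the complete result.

Evaluation trace:
get @ H0 ⇒ 7
get @ H0 ⇒ 7
put(4) @ H0 ⇒ s:=4
H0 returns (7, 4)
H1 returns [(7, 4)]
= [(7, 4)]

Answer: [(7, 4)]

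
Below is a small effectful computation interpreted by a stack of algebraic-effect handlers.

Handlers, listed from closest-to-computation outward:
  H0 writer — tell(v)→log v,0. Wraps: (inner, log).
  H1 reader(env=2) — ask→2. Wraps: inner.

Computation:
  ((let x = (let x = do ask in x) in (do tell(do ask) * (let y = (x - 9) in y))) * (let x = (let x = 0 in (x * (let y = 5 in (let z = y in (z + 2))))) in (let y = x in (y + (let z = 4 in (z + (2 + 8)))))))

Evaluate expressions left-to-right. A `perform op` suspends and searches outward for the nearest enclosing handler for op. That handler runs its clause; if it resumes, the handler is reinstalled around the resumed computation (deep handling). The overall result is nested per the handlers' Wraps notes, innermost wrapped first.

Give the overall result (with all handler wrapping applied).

Answer: (0, (2))

Evaluation trace:
ask @ H1 ⇒ 2
ask @ H1 ⇒ 2
tell(2) @ H0 ⇒ log+=2
H0 returns (0, (2))
H1 returns (0, (2))
= (0, (2))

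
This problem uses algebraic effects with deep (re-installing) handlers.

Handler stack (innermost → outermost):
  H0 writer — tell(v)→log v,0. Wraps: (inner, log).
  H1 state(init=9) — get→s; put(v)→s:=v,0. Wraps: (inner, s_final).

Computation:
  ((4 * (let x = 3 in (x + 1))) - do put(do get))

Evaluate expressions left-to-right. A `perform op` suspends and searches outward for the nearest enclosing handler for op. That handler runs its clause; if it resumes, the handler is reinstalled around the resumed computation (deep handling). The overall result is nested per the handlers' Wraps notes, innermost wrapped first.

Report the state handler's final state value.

Step-by-step:
get @ H1 ⇒ 9
put(9) @ H1 ⇒ s:=9
H0 returns (16, ())
H1 returns ((16, ()), 9)
= ((16, ()), 9)

Answer: 9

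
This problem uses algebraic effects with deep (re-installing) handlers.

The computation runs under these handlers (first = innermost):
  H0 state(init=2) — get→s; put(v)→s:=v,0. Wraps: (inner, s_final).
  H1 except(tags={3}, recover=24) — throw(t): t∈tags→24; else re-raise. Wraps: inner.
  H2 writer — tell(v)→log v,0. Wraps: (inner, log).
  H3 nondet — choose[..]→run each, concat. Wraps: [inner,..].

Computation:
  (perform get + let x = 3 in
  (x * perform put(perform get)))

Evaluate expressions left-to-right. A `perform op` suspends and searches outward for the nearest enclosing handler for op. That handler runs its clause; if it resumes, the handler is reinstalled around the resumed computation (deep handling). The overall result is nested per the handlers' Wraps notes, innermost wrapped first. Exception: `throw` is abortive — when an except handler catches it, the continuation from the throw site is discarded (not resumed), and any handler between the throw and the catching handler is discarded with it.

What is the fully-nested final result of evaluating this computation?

Answer: [((2, 2), ())]

Working:
get @ H0 ⇒ 2
get @ H0 ⇒ 2
put(2) @ H0 ⇒ s:=2
H0 returns (2, 2)
H1 returns (2, 2)
H2 returns ((2, 2), ())
H3 returns [((2, 2), ())]
= [((2, 2), ())]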